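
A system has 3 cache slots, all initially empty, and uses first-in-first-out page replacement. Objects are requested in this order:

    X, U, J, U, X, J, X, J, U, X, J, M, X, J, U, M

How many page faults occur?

X: fault, frames {X}
U: fault, frames {X,U}
J: fault, frames {X,U,J}
U: hit
X: hit
J: hit
X: hit
J: hit
U: hit
X: hit
J: hit
M: fault, evict X, frames {U,J,M}
X: fault, evict U, frames {J,M,X}
J: hit
U: fault, evict J, frames {M,X,U}
M: hit
Page faults: 6.

6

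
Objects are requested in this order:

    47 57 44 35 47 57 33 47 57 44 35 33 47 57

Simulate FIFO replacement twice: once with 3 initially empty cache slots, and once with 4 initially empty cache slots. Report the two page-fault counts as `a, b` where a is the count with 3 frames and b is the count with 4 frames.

3 frames: F F F F F F F . . F F . F F → 11 faults.
4 frames: F F F F . . F F F F F F F F → 12 faults.
12 > 11: adding a frame increased faults — Belady's anomaly.

11, 12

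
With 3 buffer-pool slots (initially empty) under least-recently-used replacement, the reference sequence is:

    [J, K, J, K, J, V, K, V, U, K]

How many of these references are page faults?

J: fault, frames {J}
K: fault, frames {J,K}
J: hit
K: hit
J: hit
V: fault, frames {K,J,V}
K: hit
V: hit
U: fault, evict J, frames {K,V,U}
K: hit
Page faults: 4.

4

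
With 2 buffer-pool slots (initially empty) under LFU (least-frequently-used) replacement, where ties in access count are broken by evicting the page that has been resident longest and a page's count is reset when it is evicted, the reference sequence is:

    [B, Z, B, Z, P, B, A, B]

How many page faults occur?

B → fault, frames {B}
Z → fault, frames {B,Z}
B → hit
Z → hit
P → fault, evict B, frames {Z,P}
B → fault, evict P, frames {Z,B}
A → fault, evict B, frames {Z,A}
B → fault, evict A, frames {Z,B}
Page faults: 6.

6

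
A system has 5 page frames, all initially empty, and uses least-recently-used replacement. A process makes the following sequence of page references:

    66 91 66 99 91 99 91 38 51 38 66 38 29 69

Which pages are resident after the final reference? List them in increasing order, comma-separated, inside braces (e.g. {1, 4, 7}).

{29, 38, 51, 66, 69}

66 → fault, frames {66}
91 → fault, frames {66,91}
66 → hit
99 → fault, frames {91,66,99}
91 → hit
99 → hit
91 → hit
38 → fault, frames {66,99,91,38}
51 → fault, frames {66,99,91,38,51}
38 → hit
66 → hit
38 → hit
29 → fault, evict 99, frames {91,51,66,38,29}
69 → fault, evict 91, frames {51,66,38,29,69}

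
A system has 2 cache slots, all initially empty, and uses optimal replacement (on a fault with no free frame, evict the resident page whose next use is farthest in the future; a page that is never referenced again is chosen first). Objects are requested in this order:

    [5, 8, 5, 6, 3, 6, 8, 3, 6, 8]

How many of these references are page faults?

6

5: miss, frames (5)
8: miss, frames (5 8)
5: hit
6: miss, evict 5, frames (8 6)
3: miss, evict 8, frames (6 3)
6: hit
8: miss, evict 6, frames (3 8)
3: hit
6: miss, evict 3, frames (8 6)
8: hit
Page faults: 6.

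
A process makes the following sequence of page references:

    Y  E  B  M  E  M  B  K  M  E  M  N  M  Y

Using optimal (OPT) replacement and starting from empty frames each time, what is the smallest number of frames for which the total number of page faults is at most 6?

f=1: 14 faults
f=2: 9 faults
f=3: 7 faults
f=4: 6 faults
f=5: 6 faults
f=6: 6 faults
Smallest f with faults ≤ 6 is 4.

4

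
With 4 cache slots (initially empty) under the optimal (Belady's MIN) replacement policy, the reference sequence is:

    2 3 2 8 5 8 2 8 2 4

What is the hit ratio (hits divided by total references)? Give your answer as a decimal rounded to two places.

0.50

2: miss, frames {2}
3: miss, frames {2,3}
2: hit
8: miss, frames {2,3,8}
5: miss, frames {2,3,8,5}
8: hit
2: hit
8: hit
2: hit
4: miss, evict 5, frames {2,3,8,4}
Hits: 5 of 10 references → 5/10 = 0.5000.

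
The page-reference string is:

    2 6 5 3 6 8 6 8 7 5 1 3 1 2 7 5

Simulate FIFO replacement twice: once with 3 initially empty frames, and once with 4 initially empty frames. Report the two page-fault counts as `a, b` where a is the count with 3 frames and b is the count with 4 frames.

3 frames: F F F F . F F . F F F F . F F F → 13 faults.
4 frames: F F F F . F . . F . F . . F . F → 9 faults.
9 < 13: adding a frame reduced faults, as is typical.

13, 9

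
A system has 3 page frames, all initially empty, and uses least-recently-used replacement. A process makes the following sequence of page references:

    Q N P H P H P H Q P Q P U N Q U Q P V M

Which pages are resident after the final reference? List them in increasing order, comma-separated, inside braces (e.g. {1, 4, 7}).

{M, P, V}

Q → miss, frames (Q)
N → miss, frames (Q N)
P → miss, frames (Q N P)
H → miss, evict Q, frames (N P H)
P → hit
H → hit
P → hit
H → hit
Q → miss, evict N, frames (P H Q)
P → hit
Q → hit
P → hit
U → miss, evict H, frames (Q P U)
N → miss, evict Q, frames (P U N)
Q → miss, evict P, frames (U N Q)
U → hit
Q → hit
P → miss, evict N, frames (U Q P)
V → miss, evict U, frames (Q P V)
M → miss, evict Q, frames (P V M)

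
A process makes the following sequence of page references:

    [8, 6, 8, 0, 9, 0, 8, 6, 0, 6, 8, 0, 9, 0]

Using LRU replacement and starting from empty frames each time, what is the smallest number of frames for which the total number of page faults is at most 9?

3

f=1: 14 faults
f=2: 10 faults
f=3: 6 faults
f=4: 4 faults
Smallest f with faults ≤ 9 is 3.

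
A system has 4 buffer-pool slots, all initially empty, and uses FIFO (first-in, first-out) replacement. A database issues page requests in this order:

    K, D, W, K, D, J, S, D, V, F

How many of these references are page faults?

7

K → miss, frames (K)
D → miss, frames (K D)
W → miss, frames (K D W)
K → hit
D → hit
J → miss, frames (K D W J)
S → miss, evict K, frames (D W J S)
D → hit
V → miss, evict D, frames (W J S V)
F → miss, evict W, frames (J S V F)
Page faults: 7.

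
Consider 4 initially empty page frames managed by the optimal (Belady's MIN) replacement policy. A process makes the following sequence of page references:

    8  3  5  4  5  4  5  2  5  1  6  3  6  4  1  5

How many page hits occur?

8

8 → miss, frames (8)
3 → miss, frames (8 3)
5 → miss, frames (8 3 5)
4 → miss, frames (8 3 5 4)
5 → hit
4 → hit
5 → hit
2 → miss, evict 8, frames (3 5 4 2)
5 → hit
1 → miss, evict 2, frames (3 5 4 1)
6 → miss, evict 5, frames (3 4 1 6)
3 → hit
6 → hit
4 → hit
1 → hit
5 → miss, evict 6, frames (3 4 1 5)
Hits: 8.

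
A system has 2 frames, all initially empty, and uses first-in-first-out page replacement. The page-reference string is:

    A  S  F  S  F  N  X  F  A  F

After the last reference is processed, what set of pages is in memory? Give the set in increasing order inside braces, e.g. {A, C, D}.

{A, F}

A -> miss, frames {A}
S -> miss, frames {A,S}
F -> miss, evict A, frames {S,F}
S -> hit
F -> hit
N -> miss, evict S, frames {F,N}
X -> miss, evict F, frames {N,X}
F -> miss, evict N, frames {X,F}
A -> miss, evict X, frames {F,A}
F -> hit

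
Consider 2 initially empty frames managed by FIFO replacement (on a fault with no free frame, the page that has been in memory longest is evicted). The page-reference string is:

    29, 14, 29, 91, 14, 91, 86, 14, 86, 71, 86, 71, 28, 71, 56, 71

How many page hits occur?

29 → fault, frames {29}
14 → fault, frames {29,14}
29 → hit
91 → fault, evict 29, frames {14,91}
14 → hit
91 → hit
86 → fault, evict 14, frames {91,86}
14 → fault, evict 91, frames {86,14}
86 → hit
71 → fault, evict 86, frames {14,71}
86 → fault, evict 14, frames {71,86}
71 → hit
28 → fault, evict 71, frames {86,28}
71 → fault, evict 86, frames {28,71}
56 → fault, evict 28, frames {71,56}
71 → hit
Hits: 6.

6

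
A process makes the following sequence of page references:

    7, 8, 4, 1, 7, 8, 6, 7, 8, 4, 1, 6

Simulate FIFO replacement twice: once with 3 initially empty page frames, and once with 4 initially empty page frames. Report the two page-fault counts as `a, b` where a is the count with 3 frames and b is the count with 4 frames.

9, 10

3 frames: F F F F F F F . . F F . → 9 faults.
4 frames: F F F F . . F F F F F F → 10 faults.
10 > 9: adding a frame increased faults — Belady's anomaly.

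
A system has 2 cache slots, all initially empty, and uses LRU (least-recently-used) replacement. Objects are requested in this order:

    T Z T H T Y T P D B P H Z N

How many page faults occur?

11

T → miss, frames {T}
Z → miss, frames {T,Z}
T → hit
H → miss, evict Z, frames {T,H}
T → hit
Y → miss, evict H, frames {T,Y}
T → hit
P → miss, evict Y, frames {T,P}
D → miss, evict T, frames {P,D}
B → miss, evict P, frames {D,B}
P → miss, evict D, frames {B,P}
H → miss, evict B, frames {P,H}
Z → miss, evict P, frames {H,Z}
N → miss, evict H, frames {Z,N}
Page faults: 11.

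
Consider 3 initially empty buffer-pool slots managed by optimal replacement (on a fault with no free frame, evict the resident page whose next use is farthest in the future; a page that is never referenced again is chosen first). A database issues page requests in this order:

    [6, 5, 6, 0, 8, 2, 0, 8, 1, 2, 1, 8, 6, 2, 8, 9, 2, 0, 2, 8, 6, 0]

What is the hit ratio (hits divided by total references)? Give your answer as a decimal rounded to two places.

6 -> miss, frames {6}
5 -> miss, frames {6,5}
6 -> hit
0 -> miss, frames {6,5,0}
8 -> miss, evict 5, frames {6,0,8}
2 -> miss, evict 6, frames {0,8,2}
0 -> hit
8 -> hit
1 -> miss, evict 0, frames {8,2,1}
2 -> hit
1 -> hit
8 -> hit
6 -> miss, evict 1, frames {8,2,6}
2 -> hit
8 -> hit
9 -> miss, evict 6, frames {8,2,9}
2 -> hit
0 -> miss, evict 9, frames {8,2,0}
2 -> hit
8 -> hit
6 -> miss, evict 2, frames {8,0,6}
0 -> hit
Hits: 12 of 22 references → 12/22 = 0.5455.

0.55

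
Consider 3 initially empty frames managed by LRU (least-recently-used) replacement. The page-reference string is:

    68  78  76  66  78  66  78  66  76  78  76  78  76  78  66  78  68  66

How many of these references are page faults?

68 → miss, frames [68]
78 → miss, frames [68, 78]
76 → miss, frames [68, 78, 76]
66 → miss, evict 68, frames [78, 76, 66]
78 → hit
66 → hit
78 → hit
66 → hit
76 → hit
78 → hit
76 → hit
78 → hit
76 → hit
78 → hit
66 → hit
78 → hit
68 → miss, evict 76, frames [66, 78, 68]
66 → hit
Page faults: 5.

5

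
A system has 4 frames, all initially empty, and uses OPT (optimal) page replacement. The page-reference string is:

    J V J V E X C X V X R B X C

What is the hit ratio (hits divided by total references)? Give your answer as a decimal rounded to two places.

0.50

J → miss, frames {J}
V → miss, frames {J,V}
J → hit
V → hit
E → miss, frames {J,V,E}
X → miss, frames {J,V,E,X}
C → miss, evict E, frames {J,V,X,C}
X → hit
V → hit
X → hit
R → miss, evict V, frames {J,X,C,R}
B → miss, evict R, frames {J,X,C,B}
X → hit
C → hit
Hits: 7 of 14 references → 7/14 = 0.5000.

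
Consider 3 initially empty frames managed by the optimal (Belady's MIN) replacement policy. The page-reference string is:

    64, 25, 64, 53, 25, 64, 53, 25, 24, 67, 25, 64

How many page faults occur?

5

64 -> fault, frames (64)
25 -> fault, frames (64 25)
64 -> hit
53 -> fault, frames (64 25 53)
25 -> hit
64 -> hit
53 -> hit
25 -> hit
24 -> fault, evict 53, frames (64 25 24)
67 -> fault, evict 24, frames (64 25 67)
25 -> hit
64 -> hit
Page faults: 5.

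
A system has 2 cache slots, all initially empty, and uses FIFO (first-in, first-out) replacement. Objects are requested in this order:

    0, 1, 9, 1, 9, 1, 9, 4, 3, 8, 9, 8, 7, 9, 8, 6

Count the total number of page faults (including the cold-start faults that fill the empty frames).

10

0: fault, frames (0)
1: fault, frames (0 1)
9: fault, evict 0, frames (1 9)
1: hit
9: hit
1: hit
9: hit
4: fault, evict 1, frames (9 4)
3: fault, evict 9, frames (4 3)
8: fault, evict 4, frames (3 8)
9: fault, evict 3, frames (8 9)
8: hit
7: fault, evict 8, frames (9 7)
9: hit
8: fault, evict 9, frames (7 8)
6: fault, evict 7, frames (8 6)
Page faults: 10.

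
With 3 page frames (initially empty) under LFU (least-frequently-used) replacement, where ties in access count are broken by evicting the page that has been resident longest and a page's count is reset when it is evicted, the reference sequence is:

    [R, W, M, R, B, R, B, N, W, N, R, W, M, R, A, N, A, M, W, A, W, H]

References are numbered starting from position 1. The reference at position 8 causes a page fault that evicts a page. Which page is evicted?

pos 1: R → miss, frames {R}
pos 2: W → miss, frames {R,W}
pos 3: M → miss, frames {R,W,M}
pos 4: R → hit
pos 5: B → miss, evict W, frames {R,M,B}
pos 6: R → hit
pos 7: B → hit
pos 8: N → miss, evict M, frames {R,B,N}
At position 8, page M is evicted.

M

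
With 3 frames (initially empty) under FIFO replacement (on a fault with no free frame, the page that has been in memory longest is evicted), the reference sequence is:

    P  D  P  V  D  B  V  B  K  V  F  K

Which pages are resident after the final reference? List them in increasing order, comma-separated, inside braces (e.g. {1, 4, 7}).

{B, F, K}

P → miss, frames (P)
D → miss, frames (P D)
P → hit
V → miss, frames (P D V)
D → hit
B → miss, evict P, frames (D V B)
V → hit
B → hit
K → miss, evict D, frames (V B K)
V → hit
F → miss, evict V, frames (B K F)
K → hit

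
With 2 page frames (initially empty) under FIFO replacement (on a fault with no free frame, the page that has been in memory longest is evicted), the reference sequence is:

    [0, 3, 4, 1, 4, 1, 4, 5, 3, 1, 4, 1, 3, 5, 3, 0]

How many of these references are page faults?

11

0 -> miss, frames {0}
3 -> miss, frames {0,3}
4 -> miss, evict 0, frames {3,4}
1 -> miss, evict 3, frames {4,1}
4 -> hit
1 -> hit
4 -> hit
5 -> miss, evict 4, frames {1,5}
3 -> miss, evict 1, frames {5,3}
1 -> miss, evict 5, frames {3,1}
4 -> miss, evict 3, frames {1,4}
1 -> hit
3 -> miss, evict 1, frames {4,3}
5 -> miss, evict 4, frames {3,5}
3 -> hit
0 -> miss, evict 3, frames {5,0}
Page faults: 11.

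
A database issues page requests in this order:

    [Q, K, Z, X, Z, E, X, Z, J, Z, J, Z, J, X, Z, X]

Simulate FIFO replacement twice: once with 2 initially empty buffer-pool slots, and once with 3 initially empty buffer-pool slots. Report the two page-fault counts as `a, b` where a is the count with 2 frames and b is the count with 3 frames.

9, 8

2 frames: F F F F . F . F F . . . . F F . → 9 faults.
3 frames: F F F F . F . . F F . . . F . . → 8 faults.
8 < 9: adding a frame reduced faults, as is typical.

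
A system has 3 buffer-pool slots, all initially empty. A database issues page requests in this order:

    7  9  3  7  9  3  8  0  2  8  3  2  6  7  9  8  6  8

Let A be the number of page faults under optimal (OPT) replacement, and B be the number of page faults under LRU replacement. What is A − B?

-3

Under OPT: F F F . . . F F F . . . F F F . . . → 9 faults.
Under LRU: F F F . . . F F F . F . F F F F F . → 12 faults.
A − B = 9 − 12 = -3.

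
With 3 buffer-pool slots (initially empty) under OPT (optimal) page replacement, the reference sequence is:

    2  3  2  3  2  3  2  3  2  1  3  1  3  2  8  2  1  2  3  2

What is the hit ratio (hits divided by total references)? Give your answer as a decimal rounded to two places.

0.75

2: fault, frames [2]
3: fault, frames [2, 3]
2: hit
3: hit
2: hit
3: hit
2: hit
3: hit
2: hit
1: fault, frames [2, 3, 1]
3: hit
1: hit
3: hit
2: hit
8: fault, evict 3, frames [2, 1, 8]
2: hit
1: hit
2: hit
3: fault, evict 8, frames [2, 1, 3]
2: hit
Hits: 15 of 20 references → 15/20 = 0.7500.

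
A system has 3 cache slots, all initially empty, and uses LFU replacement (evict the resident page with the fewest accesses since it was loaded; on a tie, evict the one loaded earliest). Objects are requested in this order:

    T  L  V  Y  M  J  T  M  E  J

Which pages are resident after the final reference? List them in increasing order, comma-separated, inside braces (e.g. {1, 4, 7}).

T -> fault, frames [T]
L -> fault, frames [T, L]
V -> fault, frames [T, L, V]
Y -> fault, evict T, frames [L, V, Y]
M -> fault, evict L, frames [V, Y, M]
J -> fault, evict V, frames [Y, M, J]
T -> fault, evict Y, frames [M, J, T]
M -> hit
E -> fault, evict J, frames [M, T, E]
J -> fault, evict T, frames [M, E, J]

{E, J, M}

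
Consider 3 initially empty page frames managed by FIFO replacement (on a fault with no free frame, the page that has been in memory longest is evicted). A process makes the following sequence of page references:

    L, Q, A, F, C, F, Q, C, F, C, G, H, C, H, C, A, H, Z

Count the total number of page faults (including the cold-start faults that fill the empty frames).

L -> fault, frames (L)
Q -> fault, frames (L Q)
A -> fault, frames (L Q A)
F -> fault, evict L, frames (Q A F)
C -> fault, evict Q, frames (A F C)
F -> hit
Q -> fault, evict A, frames (F C Q)
C -> hit
F -> hit
C -> hit
G -> fault, evict F, frames (C Q G)
H -> fault, evict C, frames (Q G H)
C -> fault, evict Q, frames (G H C)
H -> hit
C -> hit
A -> fault, evict G, frames (H C A)
H -> hit
Z -> fault, evict H, frames (C A Z)
Page faults: 11.

11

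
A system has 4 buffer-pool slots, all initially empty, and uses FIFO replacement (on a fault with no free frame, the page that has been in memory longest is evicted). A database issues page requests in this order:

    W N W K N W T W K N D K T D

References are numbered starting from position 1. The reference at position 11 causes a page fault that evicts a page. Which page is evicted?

pos 1: W: fault, frames (W)
pos 2: N: fault, frames (W N)
pos 3: W: hit
pos 4: K: fault, frames (W N K)
pos 5: N: hit
pos 6: W: hit
pos 7: T: fault, frames (W N K T)
pos 8: W: hit
pos 9: K: hit
pos 10: N: hit
pos 11: D: fault, evict W, frames (N K T D)
At position 11, page W is evicted.

W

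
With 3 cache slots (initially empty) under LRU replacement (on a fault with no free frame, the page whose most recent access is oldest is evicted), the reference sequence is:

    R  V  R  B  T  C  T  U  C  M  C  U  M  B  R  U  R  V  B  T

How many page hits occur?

7

R → miss, frames [R]
V → miss, frames [R, V]
R → hit
B → miss, frames [V, R, B]
T → miss, evict V, frames [R, B, T]
C → miss, evict R, frames [B, T, C]
T → hit
U → miss, evict B, frames [C, T, U]
C → hit
M → miss, evict T, frames [U, C, M]
C → hit
U → hit
M → hit
B → miss, evict C, frames [U, M, B]
R → miss, evict U, frames [M, B, R]
U → miss, evict M, frames [B, R, U]
R → hit
V → miss, evict B, frames [U, R, V]
B → miss, evict U, frames [R, V, B]
T → miss, evict R, frames [V, B, T]
Hits: 7.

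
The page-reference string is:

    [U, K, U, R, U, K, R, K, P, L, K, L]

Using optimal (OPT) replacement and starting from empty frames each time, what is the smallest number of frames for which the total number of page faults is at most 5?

f=1: 12 faults
f=2: 6 faults
f=3: 5 faults
f=4: 5 faults
f=5: 5 faults
Smallest f with faults ≤ 5 is 3.

3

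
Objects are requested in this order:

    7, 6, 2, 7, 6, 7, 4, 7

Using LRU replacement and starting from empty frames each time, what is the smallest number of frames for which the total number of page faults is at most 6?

2

f=1: 8 faults
f=2: 6 faults
f=3: 4 faults
f=4: 4 faults
Smallest f with faults ≤ 6 is 2.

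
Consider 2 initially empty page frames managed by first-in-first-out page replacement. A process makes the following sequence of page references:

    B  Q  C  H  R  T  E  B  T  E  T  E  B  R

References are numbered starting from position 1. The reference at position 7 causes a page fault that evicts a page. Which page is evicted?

R

pos 1: B -> miss, frames [B]
pos 2: Q -> miss, frames [B, Q]
pos 3: C -> miss, evict B, frames [Q, C]
pos 4: H -> miss, evict Q, frames [C, H]
pos 5: R -> miss, evict C, frames [H, R]
pos 6: T -> miss, evict H, frames [R, T]
pos 7: E -> miss, evict R, frames [T, E]
At position 7, page R is evicted.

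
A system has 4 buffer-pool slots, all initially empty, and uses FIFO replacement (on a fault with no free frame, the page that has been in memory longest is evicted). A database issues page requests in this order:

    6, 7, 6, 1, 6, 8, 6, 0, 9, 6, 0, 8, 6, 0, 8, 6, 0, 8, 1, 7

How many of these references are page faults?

6: fault, frames {6}
7: fault, frames {6,7}
6: hit
1: fault, frames {6,7,1}
6: hit
8: fault, frames {6,7,1,8}
6: hit
0: fault, evict 6, frames {7,1,8,0}
9: fault, evict 7, frames {1,8,0,9}
6: fault, evict 1, frames {8,0,9,6}
0: hit
8: hit
6: hit
0: hit
8: hit
6: hit
0: hit
8: hit
1: fault, evict 8, frames {0,9,6,1}
7: fault, evict 0, frames {9,6,1,7}
Page faults: 9.

9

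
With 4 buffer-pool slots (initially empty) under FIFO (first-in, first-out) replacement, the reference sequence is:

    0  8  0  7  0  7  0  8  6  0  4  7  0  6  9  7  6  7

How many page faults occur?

0: miss, frames [0]
8: miss, frames [0, 8]
0: hit
7: miss, frames [0, 8, 7]
0: hit
7: hit
0: hit
8: hit
6: miss, frames [0, 8, 7, 6]
0: hit
4: miss, evict 0, frames [8, 7, 6, 4]
7: hit
0: miss, evict 8, frames [7, 6, 4, 0]
6: hit
9: miss, evict 7, frames [6, 4, 0, 9]
7: miss, evict 6, frames [4, 0, 9, 7]
6: miss, evict 4, frames [0, 9, 7, 6]
7: hit
Page faults: 9.

9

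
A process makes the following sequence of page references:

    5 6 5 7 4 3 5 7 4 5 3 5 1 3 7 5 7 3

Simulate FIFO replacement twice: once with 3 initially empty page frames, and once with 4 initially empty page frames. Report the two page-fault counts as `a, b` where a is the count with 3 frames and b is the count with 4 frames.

3 frames: F F . F F F F F F . F F F . F . . F → 13 faults.
4 frames: F F . F F F F . . . . . F . F . . . → 8 faults.
8 < 13: adding a frame reduced faults, as is typical.

13, 8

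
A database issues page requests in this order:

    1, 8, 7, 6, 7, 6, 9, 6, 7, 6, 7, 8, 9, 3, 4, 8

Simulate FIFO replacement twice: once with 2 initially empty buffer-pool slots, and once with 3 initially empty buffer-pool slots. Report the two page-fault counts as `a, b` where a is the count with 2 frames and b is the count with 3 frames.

12, 8

2 frames: F F F F . . F . F F . F F F F F → 12 faults.
3 frames: F F F F . . F . . . . F . F F . → 8 faults.
8 < 12: adding a frame reduced faults, as is typical.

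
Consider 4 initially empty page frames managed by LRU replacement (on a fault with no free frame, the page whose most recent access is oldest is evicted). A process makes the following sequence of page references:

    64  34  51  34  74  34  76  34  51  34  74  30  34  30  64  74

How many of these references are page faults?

64 -> fault, frames {64}
34 -> fault, frames {64,34}
51 -> fault, frames {64,34,51}
34 -> hit
74 -> fault, frames {64,51,34,74}
34 -> hit
76 -> fault, evict 64, frames {51,74,34,76}
34 -> hit
51 -> hit
34 -> hit
74 -> hit
30 -> fault, evict 76, frames {51,34,74,30}
34 -> hit
30 -> hit
64 -> fault, evict 51, frames {74,34,30,64}
74 -> hit
Page faults: 7.

7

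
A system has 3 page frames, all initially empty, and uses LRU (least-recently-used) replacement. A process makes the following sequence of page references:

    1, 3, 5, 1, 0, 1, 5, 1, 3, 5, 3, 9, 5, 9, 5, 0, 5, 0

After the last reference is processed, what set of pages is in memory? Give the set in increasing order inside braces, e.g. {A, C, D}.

1 → fault, frames {1}
3 → fault, frames {1,3}
5 → fault, frames {1,3,5}
1 → hit
0 → fault, evict 3, frames {5,1,0}
1 → hit
5 → hit
1 → hit
3 → fault, evict 0, frames {5,1,3}
5 → hit
3 → hit
9 → fault, evict 1, frames {5,3,9}
5 → hit
9 → hit
5 → hit
0 → fault, evict 3, frames {9,5,0}
5 → hit
0 → hit

{0, 5, 9}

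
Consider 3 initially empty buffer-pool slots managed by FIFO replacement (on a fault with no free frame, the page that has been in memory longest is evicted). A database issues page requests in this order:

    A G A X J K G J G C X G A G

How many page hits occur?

4

A: miss, frames {A}
G: miss, frames {A,G}
A: hit
X: miss, frames {A,G,X}
J: miss, evict A, frames {G,X,J}
K: miss, evict G, frames {X,J,K}
G: miss, evict X, frames {J,K,G}
J: hit
G: hit
C: miss, evict J, frames {K,G,C}
X: miss, evict K, frames {G,C,X}
G: hit
A: miss, evict G, frames {C,X,A}
G: miss, evict C, frames {X,A,G}
Hits: 4.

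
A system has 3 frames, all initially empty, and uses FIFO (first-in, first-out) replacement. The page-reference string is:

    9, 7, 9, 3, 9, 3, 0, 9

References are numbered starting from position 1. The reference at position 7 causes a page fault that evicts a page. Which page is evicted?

pos 1: 9 → fault, frames (9)
pos 2: 7 → fault, frames (9 7)
pos 3: 9 → hit
pos 4: 3 → fault, frames (9 7 3)
pos 5: 9 → hit
pos 6: 3 → hit
pos 7: 0 → fault, evict 9, frames (7 3 0)
At position 7, page 9 is evicted.

9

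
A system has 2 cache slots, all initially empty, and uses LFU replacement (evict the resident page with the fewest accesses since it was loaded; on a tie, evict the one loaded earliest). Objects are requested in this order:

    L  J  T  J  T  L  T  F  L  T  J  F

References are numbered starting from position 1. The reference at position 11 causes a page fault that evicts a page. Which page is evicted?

L

pos 1: L → miss, frames (L)
pos 2: J → miss, frames (L J)
pos 3: T → miss, evict L, frames (J T)
pos 4: J → hit
pos 5: T → hit
pos 6: L → miss, evict J, frames (T L)
pos 7: T → hit
pos 8: F → miss, evict L, frames (T F)
pos 9: L → miss, evict F, frames (T L)
pos 10: T → hit
pos 11: J → miss, evict L, frames (T J)
At position 11, page L is evicted.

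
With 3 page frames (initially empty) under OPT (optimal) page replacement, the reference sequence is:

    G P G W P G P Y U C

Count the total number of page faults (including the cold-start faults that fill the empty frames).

6

G → fault, frames {G}
P → fault, frames {G,P}
G → hit
W → fault, frames {G,P,W}
P → hit
G → hit
P → hit
Y → fault, evict W, frames {G,P,Y}
U → fault, evict Y, frames {G,P,U}
C → fault, evict U, frames {G,P,C}
Page faults: 6.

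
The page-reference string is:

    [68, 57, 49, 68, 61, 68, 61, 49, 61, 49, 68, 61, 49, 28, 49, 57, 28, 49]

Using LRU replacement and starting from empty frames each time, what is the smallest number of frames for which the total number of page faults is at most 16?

2

f=1: 18 faults
f=2: 13 faults
f=3: 6 faults
f=4: 6 faults
f=5: 5 faults
Smallest f with faults ≤ 16 is 2.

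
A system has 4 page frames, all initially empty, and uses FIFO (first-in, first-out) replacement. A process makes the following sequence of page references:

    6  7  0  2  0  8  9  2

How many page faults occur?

6

6 -> miss, frames (6)
7 -> miss, frames (6 7)
0 -> miss, frames (6 7 0)
2 -> miss, frames (6 7 0 2)
0 -> hit
8 -> miss, evict 6, frames (7 0 2 8)
9 -> miss, evict 7, frames (0 2 8 9)
2 -> hit
Page faults: 6.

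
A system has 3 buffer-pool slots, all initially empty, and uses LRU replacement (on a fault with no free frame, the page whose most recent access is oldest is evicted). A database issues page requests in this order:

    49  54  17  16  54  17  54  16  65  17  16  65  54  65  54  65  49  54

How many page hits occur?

10

49: miss, frames (49)
54: miss, frames (49 54)
17: miss, frames (49 54 17)
16: miss, evict 49, frames (54 17 16)
54: hit
17: hit
54: hit
16: hit
65: miss, evict 17, frames (54 16 65)
17: miss, evict 54, frames (16 65 17)
16: hit
65: hit
54: miss, evict 17, frames (16 65 54)
65: hit
54: hit
65: hit
49: miss, evict 16, frames (54 65 49)
54: hit
Hits: 10.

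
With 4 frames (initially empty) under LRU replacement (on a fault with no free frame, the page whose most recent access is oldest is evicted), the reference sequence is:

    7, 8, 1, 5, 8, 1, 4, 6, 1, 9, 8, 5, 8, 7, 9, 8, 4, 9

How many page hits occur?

7

7: miss, frames (7)
8: miss, frames (7 8)
1: miss, frames (7 8 1)
5: miss, frames (7 8 1 5)
8: hit
1: hit
4: miss, evict 7, frames (5 8 1 4)
6: miss, evict 5, frames (8 1 4 6)
1: hit
9: miss, evict 8, frames (4 6 1 9)
8: miss, evict 4, frames (6 1 9 8)
5: miss, evict 6, frames (1 9 8 5)
8: hit
7: miss, evict 1, frames (9 5 8 7)
9: hit
8: hit
4: miss, evict 5, frames (7 9 8 4)
9: hit
Hits: 7.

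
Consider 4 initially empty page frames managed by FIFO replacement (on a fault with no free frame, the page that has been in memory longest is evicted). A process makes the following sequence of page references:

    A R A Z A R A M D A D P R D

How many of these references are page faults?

A -> fault, frames (A)
R -> fault, frames (A R)
A -> hit
Z -> fault, frames (A R Z)
A -> hit
R -> hit
A -> hit
M -> fault, frames (A R Z M)
D -> fault, evict A, frames (R Z M D)
A -> fault, evict R, frames (Z M D A)
D -> hit
P -> fault, evict Z, frames (M D A P)
R -> fault, evict M, frames (D A P R)
D -> hit
Page faults: 8.

8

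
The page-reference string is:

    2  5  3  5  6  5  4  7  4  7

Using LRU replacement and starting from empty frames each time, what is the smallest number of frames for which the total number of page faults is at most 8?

f=1: 10 faults
f=2: 6 faults
f=3: 6 faults
f=4: 6 faults
f=5: 6 faults
f=6: 6 faults
Smallest f with faults ≤ 8 is 2.

2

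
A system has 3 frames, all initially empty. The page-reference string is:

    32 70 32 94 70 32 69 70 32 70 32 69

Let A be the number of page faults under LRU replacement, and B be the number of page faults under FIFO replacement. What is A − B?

-2

Under LRU: F F . F . . F . . . . . → 4 faults.
Under FIFO: F F . F . . F . F F . . → 6 faults.
A − B = 4 − 6 = -2.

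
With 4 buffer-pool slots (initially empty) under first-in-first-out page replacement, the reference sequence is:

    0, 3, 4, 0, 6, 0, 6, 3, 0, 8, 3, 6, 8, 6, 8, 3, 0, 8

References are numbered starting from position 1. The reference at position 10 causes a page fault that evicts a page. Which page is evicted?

pos 1: 0 → fault, frames [0]
pos 2: 3 → fault, frames [0, 3]
pos 3: 4 → fault, frames [0, 3, 4]
pos 4: 0 → hit
pos 5: 6 → fault, frames [0, 3, 4, 6]
pos 6: 0 → hit
pos 7: 6 → hit
pos 8: 3 → hit
pos 9: 0 → hit
pos 10: 8 → fault, evict 0, frames [3, 4, 6, 8]
At position 10, page 0 is evicted.

0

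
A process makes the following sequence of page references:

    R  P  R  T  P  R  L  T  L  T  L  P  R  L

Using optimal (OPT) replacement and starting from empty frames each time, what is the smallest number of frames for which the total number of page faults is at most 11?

2

f=1: 14 faults
f=2: 7 faults
f=3: 5 faults
f=4: 4 faults
Smallest f with faults ≤ 11 is 2.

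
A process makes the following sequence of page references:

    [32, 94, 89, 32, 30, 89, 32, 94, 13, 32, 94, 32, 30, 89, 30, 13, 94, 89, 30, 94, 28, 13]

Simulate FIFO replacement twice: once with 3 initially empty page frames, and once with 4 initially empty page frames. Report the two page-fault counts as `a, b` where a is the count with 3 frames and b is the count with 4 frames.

3 frames: F F F . F . F F F . . . F F . . F . . . F F → 12 faults.
4 frames: F F F . F . . . F F F . . F F F . . . . F . → 11 faults.
11 < 12: adding a frame reduced faults, as is typical.

12, 11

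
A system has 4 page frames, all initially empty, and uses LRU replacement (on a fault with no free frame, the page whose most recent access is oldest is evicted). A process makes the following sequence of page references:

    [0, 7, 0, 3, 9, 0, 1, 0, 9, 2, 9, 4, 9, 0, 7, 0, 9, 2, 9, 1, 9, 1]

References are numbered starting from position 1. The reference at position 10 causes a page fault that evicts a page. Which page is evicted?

3

pos 1: 0: fault, frames {0}
pos 2: 7: fault, frames {0,7}
pos 3: 0: hit
pos 4: 3: fault, frames {7,0,3}
pos 5: 9: fault, frames {7,0,3,9}
pos 6: 0: hit
pos 7: 1: fault, evict 7, frames {3,9,0,1}
pos 8: 0: hit
pos 9: 9: hit
pos 10: 2: fault, evict 3, frames {1,0,9,2}
At position 10, page 3 is evicted.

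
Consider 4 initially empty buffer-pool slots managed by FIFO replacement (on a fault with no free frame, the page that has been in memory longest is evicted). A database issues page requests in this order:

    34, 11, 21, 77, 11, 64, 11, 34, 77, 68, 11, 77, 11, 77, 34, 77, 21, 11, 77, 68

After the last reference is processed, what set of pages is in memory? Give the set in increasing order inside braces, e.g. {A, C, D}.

{11, 21, 68, 77}

34 → fault, frames [34]
11 → fault, frames [34, 11]
21 → fault, frames [34, 11, 21]
77 → fault, frames [34, 11, 21, 77]
11 → hit
64 → fault, evict 34, frames [11, 21, 77, 64]
11 → hit
34 → fault, evict 11, frames [21, 77, 64, 34]
77 → hit
68 → fault, evict 21, frames [77, 64, 34, 68]
11 → fault, evict 77, frames [64, 34, 68, 11]
77 → fault, evict 64, frames [34, 68, 11, 77]
11 → hit
77 → hit
34 → hit
77 → hit
21 → fault, evict 34, frames [68, 11, 77, 21]
11 → hit
77 → hit
68 → hit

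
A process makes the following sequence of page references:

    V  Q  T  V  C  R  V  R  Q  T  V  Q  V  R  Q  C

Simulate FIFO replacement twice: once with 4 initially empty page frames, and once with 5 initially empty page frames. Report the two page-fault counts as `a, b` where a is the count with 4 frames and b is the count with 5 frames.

4 frames: F F F . F F F . F F . . . . . F → 9 faults.
5 frames: F F F . F F . . . . . . . . . . → 5 faults.
5 < 9: adding a frame reduced faults, as is typical.

9, 5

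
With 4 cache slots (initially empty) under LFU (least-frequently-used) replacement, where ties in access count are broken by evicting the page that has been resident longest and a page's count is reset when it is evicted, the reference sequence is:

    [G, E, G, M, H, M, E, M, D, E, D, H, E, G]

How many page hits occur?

G: miss, frames [G]
E: miss, frames [G, E]
G: hit
M: miss, frames [G, E, M]
H: miss, frames [G, E, M, H]
M: hit
E: hit
M: hit
D: miss, evict H, frames [G, E, M, D]
E: hit
D: hit
H: miss, evict G, frames [E, M, D, H]
E: hit
G: miss, evict H, frames [E, M, D, G]
Hits: 7.

7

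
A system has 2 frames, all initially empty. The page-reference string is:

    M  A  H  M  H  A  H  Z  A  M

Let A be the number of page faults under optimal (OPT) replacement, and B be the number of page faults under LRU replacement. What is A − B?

Under OPT: F F F . . F . F . F → 6 faults.
Under LRU: F F F F . F . F F F → 8 faults.
A − B = 6 − 8 = -2.

-2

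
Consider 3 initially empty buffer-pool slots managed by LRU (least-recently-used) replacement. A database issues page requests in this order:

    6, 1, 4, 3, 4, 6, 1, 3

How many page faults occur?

7

6: fault, frames [6]
1: fault, frames [6, 1]
4: fault, frames [6, 1, 4]
3: fault, evict 6, frames [1, 4, 3]
4: hit
6: fault, evict 1, frames [3, 4, 6]
1: fault, evict 3, frames [4, 6, 1]
3: fault, evict 4, frames [6, 1, 3]
Page faults: 7.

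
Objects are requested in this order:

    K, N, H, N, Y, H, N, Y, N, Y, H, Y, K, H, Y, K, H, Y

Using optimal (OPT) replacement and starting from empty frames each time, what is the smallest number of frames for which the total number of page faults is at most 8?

3

f=1: 18 faults
f=2: 9 faults
f=3: 5 faults
f=4: 4 faults
Smallest f with faults ≤ 8 is 3.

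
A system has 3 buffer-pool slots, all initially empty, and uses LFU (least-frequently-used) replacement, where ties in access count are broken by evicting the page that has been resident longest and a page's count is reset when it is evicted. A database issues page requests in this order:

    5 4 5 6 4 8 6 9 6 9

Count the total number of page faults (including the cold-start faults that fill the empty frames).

8

5: fault, frames [5]
4: fault, frames [5, 4]
5: hit
6: fault, frames [5, 4, 6]
4: hit
8: fault, evict 6, frames [5, 4, 8]
6: fault, evict 8, frames [5, 4, 6]
9: fault, evict 6, frames [5, 4, 9]
6: fault, evict 9, frames [5, 4, 6]
9: fault, evict 6, frames [5, 4, 9]
Page faults: 8.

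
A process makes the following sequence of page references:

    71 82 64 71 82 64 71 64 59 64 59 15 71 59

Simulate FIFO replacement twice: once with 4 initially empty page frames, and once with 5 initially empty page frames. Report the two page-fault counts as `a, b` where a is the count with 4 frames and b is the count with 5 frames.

4 frames: F F F . . . . . F . . F F . → 6 faults.
5 frames: F F F . . . . . F . . F . . → 5 faults.
5 < 6: adding a frame reduced faults, as is typical.

6, 5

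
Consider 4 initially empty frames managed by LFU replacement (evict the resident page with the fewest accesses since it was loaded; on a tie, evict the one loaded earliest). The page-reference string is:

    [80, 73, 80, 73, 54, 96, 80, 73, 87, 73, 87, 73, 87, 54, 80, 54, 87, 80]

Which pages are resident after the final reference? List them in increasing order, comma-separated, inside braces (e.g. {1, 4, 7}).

80 -> fault, frames (80)
73 -> fault, frames (80 73)
80 -> hit
73 -> hit
54 -> fault, frames (80 73 54)
96 -> fault, frames (80 73 54 96)
80 -> hit
73 -> hit
87 -> fault, evict 54, frames (80 73 96 87)
73 -> hit
87 -> hit
73 -> hit
87 -> hit
54 -> fault, evict 96, frames (80 73 87 54)
80 -> hit
54 -> hit
87 -> hit
80 -> hit

{54, 73, 80, 87}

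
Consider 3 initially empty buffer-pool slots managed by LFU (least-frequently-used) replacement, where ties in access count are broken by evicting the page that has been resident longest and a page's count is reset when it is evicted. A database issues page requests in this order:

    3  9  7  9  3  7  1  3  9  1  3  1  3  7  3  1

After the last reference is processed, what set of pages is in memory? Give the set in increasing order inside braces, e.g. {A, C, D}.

{1, 7, 9}

3 -> fault, frames (3)
9 -> fault, frames (3 9)
7 -> fault, frames (3 9 7)
9 -> hit
3 -> hit
7 -> hit
1 -> fault, evict 3, frames (9 7 1)
3 -> fault, evict 1, frames (9 7 3)
9 -> hit
1 -> fault, evict 3, frames (9 7 1)
3 -> fault, evict 1, frames (9 7 3)
1 -> fault, evict 3, frames (9 7 1)
3 -> fault, evict 1, frames (9 7 3)
7 -> hit
3 -> hit
1 -> fault, evict 3, frames (9 7 1)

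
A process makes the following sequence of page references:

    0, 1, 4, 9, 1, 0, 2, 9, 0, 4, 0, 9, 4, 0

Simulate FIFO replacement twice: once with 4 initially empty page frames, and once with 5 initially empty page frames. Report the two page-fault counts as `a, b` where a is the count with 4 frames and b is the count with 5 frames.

6, 5

4 frames: F F F F . . F . F . . . . . → 6 faults.
5 frames: F F F F . . F . . . . . . . → 5 faults.
5 < 6: adding a frame reduced faults, as is typical.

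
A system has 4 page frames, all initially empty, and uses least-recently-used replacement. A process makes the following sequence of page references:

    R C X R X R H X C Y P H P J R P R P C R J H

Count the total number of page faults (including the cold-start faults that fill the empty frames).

R: fault, frames [R]
C: fault, frames [R, C]
X: fault, frames [R, C, X]
R: hit
X: hit
R: hit
H: fault, frames [C, X, R, H]
X: hit
C: hit
Y: fault, evict R, frames [H, X, C, Y]
P: fault, evict H, frames [X, C, Y, P]
H: fault, evict X, frames [C, Y, P, H]
P: hit
J: fault, evict C, frames [Y, H, P, J]
R: fault, evict Y, frames [H, P, J, R]
P: hit
R: hit
P: hit
C: fault, evict H, frames [J, R, P, C]
R: hit
J: hit
H: fault, evict P, frames [C, R, J, H]
Page faults: 11.

11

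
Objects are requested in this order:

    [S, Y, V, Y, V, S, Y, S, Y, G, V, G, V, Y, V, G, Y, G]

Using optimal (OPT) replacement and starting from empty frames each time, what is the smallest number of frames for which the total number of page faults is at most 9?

2

f=1: 18 faults
f=2: 8 faults
f=3: 4 faults
f=4: 4 faults
Smallest f with faults ≤ 9 is 2.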